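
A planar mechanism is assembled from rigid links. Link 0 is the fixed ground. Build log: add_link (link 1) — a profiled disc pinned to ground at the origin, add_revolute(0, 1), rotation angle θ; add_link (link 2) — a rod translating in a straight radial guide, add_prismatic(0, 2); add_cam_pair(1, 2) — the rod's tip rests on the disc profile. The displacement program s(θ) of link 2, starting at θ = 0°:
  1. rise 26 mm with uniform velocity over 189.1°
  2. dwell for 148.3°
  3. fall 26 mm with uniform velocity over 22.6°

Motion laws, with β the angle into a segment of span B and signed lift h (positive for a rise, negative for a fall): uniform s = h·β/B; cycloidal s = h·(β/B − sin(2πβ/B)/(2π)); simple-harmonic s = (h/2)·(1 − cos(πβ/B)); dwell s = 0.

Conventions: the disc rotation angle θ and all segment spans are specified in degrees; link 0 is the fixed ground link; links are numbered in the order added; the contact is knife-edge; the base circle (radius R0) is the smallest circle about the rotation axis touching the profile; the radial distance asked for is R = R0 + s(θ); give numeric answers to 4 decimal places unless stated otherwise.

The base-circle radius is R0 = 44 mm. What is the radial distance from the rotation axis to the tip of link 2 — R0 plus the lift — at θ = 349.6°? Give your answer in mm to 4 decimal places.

seg 1 [0°–189.1°] uniform, h=26: full span → s += 26 → s = 26.0000
seg 2 [189.1°–337.4°] dwell: s stays 26.0000
seg 3 [337.4°–360°] uniform, h=-26: θ=349.6° here. β=12.2, B=22.6. -26·12.2/22.6 = -14.0354 → s = 11.9646
R = R0 + s = 44 + 11.9646 = 55.9646

55.9646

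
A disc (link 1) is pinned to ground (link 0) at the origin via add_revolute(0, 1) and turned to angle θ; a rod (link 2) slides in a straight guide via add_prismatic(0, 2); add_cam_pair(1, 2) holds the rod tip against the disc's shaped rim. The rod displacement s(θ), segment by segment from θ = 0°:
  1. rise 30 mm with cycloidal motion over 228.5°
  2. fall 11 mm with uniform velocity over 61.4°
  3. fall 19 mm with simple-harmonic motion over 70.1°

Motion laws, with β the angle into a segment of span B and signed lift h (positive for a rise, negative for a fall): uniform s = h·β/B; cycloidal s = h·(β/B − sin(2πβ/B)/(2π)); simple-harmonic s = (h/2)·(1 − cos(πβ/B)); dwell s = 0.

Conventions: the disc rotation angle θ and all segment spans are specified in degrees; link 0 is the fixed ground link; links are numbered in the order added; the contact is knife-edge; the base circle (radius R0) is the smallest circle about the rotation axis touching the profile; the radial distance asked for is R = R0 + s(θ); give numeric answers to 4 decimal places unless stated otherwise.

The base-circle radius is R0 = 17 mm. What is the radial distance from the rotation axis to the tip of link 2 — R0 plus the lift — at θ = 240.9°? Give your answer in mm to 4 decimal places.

segment 1 (0° to 228.5°, cycloidal, h = 30) is passed completely: s = 0.0000 + (30) = 30.0000
θ = 240.9° falls in segment 2 (228.5° to 289.9°, uniform, h = -11): β = 240.9 − 228.5 = 12.4°, B = 61.4°; Δs = -11·12.4/61.4 = -2.2215; s = 30.0000 − 2.2215 = 27.7785
R = R0 + s = 17 + 27.7785 = 44.7785

44.7785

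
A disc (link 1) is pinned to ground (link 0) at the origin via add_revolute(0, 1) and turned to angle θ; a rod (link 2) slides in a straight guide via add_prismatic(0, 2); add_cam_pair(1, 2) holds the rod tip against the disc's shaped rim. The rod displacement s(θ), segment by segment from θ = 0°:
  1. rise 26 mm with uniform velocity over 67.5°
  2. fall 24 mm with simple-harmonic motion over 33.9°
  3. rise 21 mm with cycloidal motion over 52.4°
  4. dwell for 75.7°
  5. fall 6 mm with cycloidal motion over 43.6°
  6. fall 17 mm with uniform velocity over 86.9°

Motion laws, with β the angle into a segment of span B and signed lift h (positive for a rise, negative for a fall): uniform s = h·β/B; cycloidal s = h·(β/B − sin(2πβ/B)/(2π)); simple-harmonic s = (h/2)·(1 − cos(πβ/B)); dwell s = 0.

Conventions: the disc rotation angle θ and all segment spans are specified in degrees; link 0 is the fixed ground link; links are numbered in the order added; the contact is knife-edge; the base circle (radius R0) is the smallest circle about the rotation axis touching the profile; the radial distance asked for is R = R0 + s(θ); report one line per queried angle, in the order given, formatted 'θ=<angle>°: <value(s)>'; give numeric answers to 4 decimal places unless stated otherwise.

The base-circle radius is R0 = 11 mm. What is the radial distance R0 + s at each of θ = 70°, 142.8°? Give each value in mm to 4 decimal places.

segment 1 (0° to 67.5°, uniform, h = 26) is passed completely: s = 0.0000 + (26) = 26.0000
θ = 70° falls in segment 2 (67.5° to 101.4°, simple-harmonic, h = -24): β = 70 − 67.5 = 2.5°, B = 33.9°; Δs = -24/2·(1 − cos(π·0.0737)) = -0.3206; s = 26.0000 − 0.3206 = 25.6794
segment 2 (67.5° to 101.4°, simple-harmonic, h = -24) is passed completely: s = 26.0000 + (-24) = 2.0000
θ = 142.8° falls in segment 3 (101.4° to 153.8°, cycloidal, h = 21): β = 142.8 − 101.4 = 41.4°, B = 52.4°; Δs = 21·(0.7901 − sin(2π·0.7901)/(2π)) = 19.8285; s = 2.0000 + 19.8285 = 21.8285
θ=70°: R = R0 + s = 11 + 25.6794 = 36.6794
θ=142.8°: R = R0 + s = 11 + 21.8285 = 32.8285

θ=70°: 36.6794
θ=142.8°: 32.8285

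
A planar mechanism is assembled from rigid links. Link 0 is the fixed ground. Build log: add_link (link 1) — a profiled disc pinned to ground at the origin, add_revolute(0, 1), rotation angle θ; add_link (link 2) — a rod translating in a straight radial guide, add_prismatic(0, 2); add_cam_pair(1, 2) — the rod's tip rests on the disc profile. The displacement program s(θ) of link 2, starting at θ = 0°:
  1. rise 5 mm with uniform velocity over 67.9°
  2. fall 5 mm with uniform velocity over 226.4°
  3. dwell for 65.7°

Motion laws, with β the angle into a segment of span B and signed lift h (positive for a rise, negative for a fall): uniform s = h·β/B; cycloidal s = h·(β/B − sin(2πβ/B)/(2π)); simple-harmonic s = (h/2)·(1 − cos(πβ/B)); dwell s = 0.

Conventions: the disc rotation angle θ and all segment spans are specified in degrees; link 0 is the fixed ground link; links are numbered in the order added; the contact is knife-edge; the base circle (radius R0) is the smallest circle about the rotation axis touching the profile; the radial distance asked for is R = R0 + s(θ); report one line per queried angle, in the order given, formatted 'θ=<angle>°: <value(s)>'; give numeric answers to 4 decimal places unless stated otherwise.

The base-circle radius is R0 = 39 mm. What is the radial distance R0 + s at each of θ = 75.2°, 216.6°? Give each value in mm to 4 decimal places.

seg 1 [0°–67.9°] uniform, h=5: full span → s += 5 → s = 5.0000
seg 2 [67.9°–294.3°] uniform, h=-5: θ=75.2° here. β=7.3, B=226.4. -5·7.3/226.4 = -0.1612 → s = 4.8388
seg 2 [67.9°–294.3°] uniform, h=-5: θ=216.6° here. β=148.7, B=226.4. -5·148.7/226.4 = -3.2840 → s = 1.7160
θ=75.2°: R = R0 + s = 39 + 4.8388 = 43.8388
θ=216.6°: R = R0 + s = 39 + 1.7160 = 40.7160

θ=75.2°: 43.8388
θ=216.6°: 40.7160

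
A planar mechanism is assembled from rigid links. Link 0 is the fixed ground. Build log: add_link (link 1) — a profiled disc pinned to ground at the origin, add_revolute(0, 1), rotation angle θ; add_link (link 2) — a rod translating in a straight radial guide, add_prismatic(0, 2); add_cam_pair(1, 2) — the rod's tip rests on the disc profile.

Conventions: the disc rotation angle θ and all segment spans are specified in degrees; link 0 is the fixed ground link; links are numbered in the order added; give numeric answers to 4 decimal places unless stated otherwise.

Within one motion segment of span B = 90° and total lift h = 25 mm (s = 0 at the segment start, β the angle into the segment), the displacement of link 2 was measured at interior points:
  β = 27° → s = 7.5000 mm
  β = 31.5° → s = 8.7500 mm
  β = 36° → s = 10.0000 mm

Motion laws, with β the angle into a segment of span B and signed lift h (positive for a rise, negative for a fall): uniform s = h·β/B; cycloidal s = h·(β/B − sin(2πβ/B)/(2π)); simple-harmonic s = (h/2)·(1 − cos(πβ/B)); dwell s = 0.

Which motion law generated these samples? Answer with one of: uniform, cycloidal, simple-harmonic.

candidates at β/B = r: uniform s = h·r (linear in β); cycloidal s = h·(r − sin(2πr)/(2π)); simple-harmonic s = (h/2)(1 − cos(πr))
β=27°: printed 7.5000 | uniform 7.5000, cycloidal 3.7159, simple-harmonic 5.1527
β=31.5°: printed 8.7500 | uniform 8.7500, cycloidal 5.5310, simple-harmonic 6.8251
β=36°: printed 10.0000 | uniform 10.0000, cycloidal 7.6613, simple-harmonic 8.6373
only one law matches every sample → uniform

uniform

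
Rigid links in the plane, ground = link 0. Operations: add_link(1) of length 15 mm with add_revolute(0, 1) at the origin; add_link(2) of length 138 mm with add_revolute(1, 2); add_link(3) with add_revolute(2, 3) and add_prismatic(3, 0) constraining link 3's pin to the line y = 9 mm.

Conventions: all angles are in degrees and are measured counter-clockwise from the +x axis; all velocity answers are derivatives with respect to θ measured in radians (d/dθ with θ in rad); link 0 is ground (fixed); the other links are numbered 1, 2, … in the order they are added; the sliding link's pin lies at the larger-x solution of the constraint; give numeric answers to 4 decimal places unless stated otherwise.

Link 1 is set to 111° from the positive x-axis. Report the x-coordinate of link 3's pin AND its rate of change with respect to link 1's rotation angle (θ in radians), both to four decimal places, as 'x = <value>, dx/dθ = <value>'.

geometry: r = 15 mm, L = 138 mm, e = 9 mm
crank pin P = (r cos θ, r sin θ) = (-5.375519, 14.003706)
h = r sin θ − e = 14.003706 − 9 = 5.003706
x = r cos θ + √(L² − h²) = -5.375519 + 137.909256 = 132.533737
dx/dθ = −r sin θ − h·r cos θ/√(L² − h²) (θ in radians; h = 5.003706) = -13.808669

x = 132.5337, dx/dθ = -13.8087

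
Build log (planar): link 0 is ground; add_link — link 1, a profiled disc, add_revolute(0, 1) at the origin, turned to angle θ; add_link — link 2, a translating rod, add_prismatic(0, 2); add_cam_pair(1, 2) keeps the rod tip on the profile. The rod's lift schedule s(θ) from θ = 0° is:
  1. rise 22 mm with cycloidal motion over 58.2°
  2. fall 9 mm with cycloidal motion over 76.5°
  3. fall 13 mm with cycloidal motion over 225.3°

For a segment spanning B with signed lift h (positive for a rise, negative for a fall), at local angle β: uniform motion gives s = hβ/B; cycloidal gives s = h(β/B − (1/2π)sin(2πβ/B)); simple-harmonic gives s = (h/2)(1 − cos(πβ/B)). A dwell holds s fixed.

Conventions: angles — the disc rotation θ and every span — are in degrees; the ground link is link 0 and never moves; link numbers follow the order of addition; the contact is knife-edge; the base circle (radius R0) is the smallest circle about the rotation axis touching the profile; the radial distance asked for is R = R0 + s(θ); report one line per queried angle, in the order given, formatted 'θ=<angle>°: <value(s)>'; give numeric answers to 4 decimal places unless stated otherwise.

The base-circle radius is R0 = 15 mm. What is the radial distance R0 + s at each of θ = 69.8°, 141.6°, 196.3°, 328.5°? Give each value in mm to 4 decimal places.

seg 1 [0°–58.2°] cycloidal, h=22: full span → s += 22 → s = 22.0000
seg 2 [58.2°–134.7°] cycloidal, h=-9: θ=69.8° here. β=11.6, B=76.5. -9·(0.1516 − sin(2π·0.1516)/(2π)) = -0.1973 → s = 21.8027
seg 2 [58.2°–134.7°] cycloidal, h=-9: full span → s += -9 → s = 13.0000
seg 3 [134.7°–360°] cycloidal, h=-13: θ=141.6° here. β=6.9, B=225.3. -13·(0.0306 − sin(2π·0.0306)/(2π)) = -0.0025 → s = 12.9975
seg 3 [134.7°–360°] cycloidal, h=-13: θ=196.3° here. β=61.6, B=225.3. -13·(0.2734 − sin(2π·0.2734)/(2π)) = -1.5077 → s = 11.4923
seg 3 [134.7°–360°] cycloidal, h=-13: θ=328.5° here. β=193.8, B=225.3. -13·(0.8602 − sin(2π·0.8602)/(2π)) = -12.7751 → s = 0.2249
θ=69.8°: R = R0 + s = 15 + 21.8027 = 36.8027
θ=141.6°: R = R0 + s = 15 + 12.9975 = 27.9975
θ=196.3°: R = R0 + s = 15 + 11.4923 = 26.4923
θ=328.5°: R = R0 + s = 15 + 0.2249 = 15.2249

θ=69.8°: 36.8027
θ=141.6°: 27.9975
θ=196.3°: 26.4923
θ=328.5°: 15.2249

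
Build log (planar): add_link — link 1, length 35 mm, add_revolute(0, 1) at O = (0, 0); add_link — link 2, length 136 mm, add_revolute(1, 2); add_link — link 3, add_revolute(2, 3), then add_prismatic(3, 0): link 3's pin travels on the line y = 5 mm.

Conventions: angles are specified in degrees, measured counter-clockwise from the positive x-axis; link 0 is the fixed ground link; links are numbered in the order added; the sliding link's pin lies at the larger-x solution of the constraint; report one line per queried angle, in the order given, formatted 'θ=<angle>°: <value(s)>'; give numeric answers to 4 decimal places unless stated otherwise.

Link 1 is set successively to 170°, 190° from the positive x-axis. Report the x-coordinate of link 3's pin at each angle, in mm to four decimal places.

geometry: r = 35 mm, L = 136 mm, e = 5 mm
θ=170°: crank pin P = (r cos θ, r sin θ) = (-34.468271, 6.077686)
θ=170°: h = r sin θ − e = 6.077686 − 5 = 1.077686
θ=170°: x = r cos θ + √(L² − h²) = -34.468271 + 135.995730 = 101.527459
θ=190°: crank pin P = (r cos θ, r sin θ) = (-34.468271, -6.077686)
θ=190°: h = r sin θ − e = -6.077686 − 5 = -11.077686
θ=190°: x = r cos θ + √(L² − h²) = -34.468271 + 135.548091 = 101.079819

θ=170°: 101.5275
θ=190°: 101.0798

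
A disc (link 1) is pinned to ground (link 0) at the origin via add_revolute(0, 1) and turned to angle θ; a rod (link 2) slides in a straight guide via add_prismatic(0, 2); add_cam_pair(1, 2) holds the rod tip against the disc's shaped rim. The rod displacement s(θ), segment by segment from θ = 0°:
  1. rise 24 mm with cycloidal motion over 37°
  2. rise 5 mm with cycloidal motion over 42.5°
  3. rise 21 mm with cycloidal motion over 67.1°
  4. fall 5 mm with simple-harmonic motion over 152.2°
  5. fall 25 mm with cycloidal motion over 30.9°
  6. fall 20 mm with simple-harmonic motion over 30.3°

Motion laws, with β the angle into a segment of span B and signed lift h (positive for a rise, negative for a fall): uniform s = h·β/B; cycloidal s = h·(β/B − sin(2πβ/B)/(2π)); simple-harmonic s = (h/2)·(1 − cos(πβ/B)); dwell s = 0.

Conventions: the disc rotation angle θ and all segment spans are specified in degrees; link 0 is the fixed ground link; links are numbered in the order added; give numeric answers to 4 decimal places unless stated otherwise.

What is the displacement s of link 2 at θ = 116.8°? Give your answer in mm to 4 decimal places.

segment 1 (0° to 37°, cycloidal, h = 24) is passed completely: s = 0.0000 + (24) = 24.0000
segment 2 (37° to 79.5°, cycloidal, h = 5) is passed completely: s = 24.0000 + (5) = 29.0000
θ = 116.8° falls in segment 3 (79.5° to 146.6°, cycloidal, h = 21): β = 116.8 − 79.5 = 37.3°, B = 67.1°; Δs = 21·(0.5559 − sin(2π·0.5559)/(2π)) = 12.8233; s = 29.0000 + 12.8233 = 41.8233

41.8233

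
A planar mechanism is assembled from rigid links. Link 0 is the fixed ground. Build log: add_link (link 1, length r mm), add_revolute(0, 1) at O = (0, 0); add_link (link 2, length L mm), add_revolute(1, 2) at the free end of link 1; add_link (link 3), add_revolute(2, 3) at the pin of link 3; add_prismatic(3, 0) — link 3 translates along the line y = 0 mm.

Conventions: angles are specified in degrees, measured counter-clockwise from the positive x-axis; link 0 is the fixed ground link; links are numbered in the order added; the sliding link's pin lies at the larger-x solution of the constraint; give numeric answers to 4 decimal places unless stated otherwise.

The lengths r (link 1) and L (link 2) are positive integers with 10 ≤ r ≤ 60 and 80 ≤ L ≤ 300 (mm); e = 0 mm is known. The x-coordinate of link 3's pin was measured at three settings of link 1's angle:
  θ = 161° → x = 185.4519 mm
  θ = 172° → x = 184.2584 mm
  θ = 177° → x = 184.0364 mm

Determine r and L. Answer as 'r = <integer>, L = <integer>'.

constraint per measurement: (x − r cos θ)² + (r sin θ − e)² = L²
subtracting the θ₁ and θ₂ equations cancels the r² and L² terms:
r = (x₁² − x₂²) / (2[(x₁cos θ₁ + e sin θ₁) − (x₂cos θ₂ + e sin θ₂)]) = 30.9997 → r = 31
L² = (x₁ − r cos θ₁)² + (r sin θ₁ − e)² = 46224.9966 → L = 215.0000 → L = 215
check at θ₃=177°: x = 184.0364 (printed 184.0364) ✓

r = 31, L = 215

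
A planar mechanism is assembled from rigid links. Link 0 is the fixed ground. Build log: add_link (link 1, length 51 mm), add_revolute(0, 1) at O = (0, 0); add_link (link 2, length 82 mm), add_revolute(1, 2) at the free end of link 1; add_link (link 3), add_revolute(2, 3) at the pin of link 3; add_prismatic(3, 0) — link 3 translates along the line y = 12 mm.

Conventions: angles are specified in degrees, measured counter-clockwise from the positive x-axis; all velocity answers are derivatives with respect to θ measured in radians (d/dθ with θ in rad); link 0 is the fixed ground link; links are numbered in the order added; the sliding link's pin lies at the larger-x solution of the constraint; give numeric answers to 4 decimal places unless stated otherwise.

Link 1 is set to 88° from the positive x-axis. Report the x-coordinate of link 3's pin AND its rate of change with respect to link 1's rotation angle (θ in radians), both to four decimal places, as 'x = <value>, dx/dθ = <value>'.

geometry: r = 51 mm, L = 82 mm, e = 12 mm
crank pin P = (r cos θ, r sin θ) = (1.779874, 50.968932)
h = r sin θ − e = 50.968932 − 12 = 38.968932
x = r cos θ + √(L² − h²) = 1.779874 + 72.148613 = 73.928487
dx/dθ = −r sin θ − h·r cos θ/√(L² − h²) (θ in radians; h = 38.968932) = -51.930278

x = 73.9285, dx/dθ = -51.9303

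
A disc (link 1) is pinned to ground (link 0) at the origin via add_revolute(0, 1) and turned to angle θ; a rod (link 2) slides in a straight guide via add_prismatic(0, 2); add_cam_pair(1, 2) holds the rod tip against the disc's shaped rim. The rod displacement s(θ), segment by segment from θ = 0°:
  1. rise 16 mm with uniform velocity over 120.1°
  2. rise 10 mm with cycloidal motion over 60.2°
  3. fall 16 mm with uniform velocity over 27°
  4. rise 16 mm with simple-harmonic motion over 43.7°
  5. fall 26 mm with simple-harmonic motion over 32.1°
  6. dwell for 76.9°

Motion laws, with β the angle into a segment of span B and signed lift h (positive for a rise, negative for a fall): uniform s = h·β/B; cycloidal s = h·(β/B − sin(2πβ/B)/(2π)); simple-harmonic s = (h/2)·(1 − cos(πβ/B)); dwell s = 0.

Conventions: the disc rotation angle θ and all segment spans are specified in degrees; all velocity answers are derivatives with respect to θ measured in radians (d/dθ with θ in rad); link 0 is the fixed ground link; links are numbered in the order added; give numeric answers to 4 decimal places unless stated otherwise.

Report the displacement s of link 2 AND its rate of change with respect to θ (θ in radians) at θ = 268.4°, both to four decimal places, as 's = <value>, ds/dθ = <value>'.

segment 1 (0° to 120.1°, uniform, h = 16) is passed completely: s = 0.0000 + (16) = 16.0000
segment 2 (120.1° to 180.3°, cycloidal, h = 10) is passed completely: s = 16.0000 + (10) = 26.0000
segment 3 (180.3° to 207.3°, uniform, h = -16) is passed completely: s = 26.0000 + (-16) = 10.0000
segment 4 (207.3° to 251°, simple-harmonic, h = 16) is passed completely: s = 10.0000 + (16) = 26.0000
θ = 268.4° falls in segment 5 (251° to 283.1°, simple-harmonic, h = -26): β = 268.4 − 251 = 17.4°, B = 32.1°; Δs = -26/2·(1 − cos(π·0.5421)) = -14.7126; s = 26.0000 − 14.7126 = 11.2874
velocity in seg [251°–283.1°] (simple-harmonic), θ in radians: β = 17.4° = 0.3037 rad, B = 32.1° = 0.5603 rad; ds/dθ = (πh/(2B)) sin(πβ/B) = (π·(-26)/(2·0.5603)) sin(π·0.5421) = -72.261856 mm/rad

s = 11.2874, ds/dθ = -72.2619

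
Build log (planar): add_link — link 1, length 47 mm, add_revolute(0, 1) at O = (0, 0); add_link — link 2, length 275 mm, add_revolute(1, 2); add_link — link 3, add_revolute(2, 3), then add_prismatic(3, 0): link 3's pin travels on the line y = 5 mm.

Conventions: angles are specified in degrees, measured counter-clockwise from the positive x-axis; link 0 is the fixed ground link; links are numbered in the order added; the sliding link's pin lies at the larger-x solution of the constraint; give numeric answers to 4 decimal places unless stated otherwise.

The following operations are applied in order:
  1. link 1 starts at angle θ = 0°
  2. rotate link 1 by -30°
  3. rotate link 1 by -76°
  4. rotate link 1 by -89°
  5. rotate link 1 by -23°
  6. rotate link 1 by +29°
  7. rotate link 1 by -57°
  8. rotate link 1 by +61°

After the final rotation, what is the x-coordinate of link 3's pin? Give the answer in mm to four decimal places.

geometry: r = 47 mm, L = 275 mm, e = 5 mm; θ starts at 0°
rotate link 1 by -30°: θ ← 0° -30° = -30°
rotate link 1 by -76°: θ ← -30° -76° = -106°
rotate link 1 by -89°: θ ← -106° -89° = -195°
rotate link 1 by -23°: θ ← -195° -23° = -218°
rotate link 1 by +29°: θ ← -218° +29° = -189°
rotate link 1 by -57°: θ ← -189° -57° = -246°
rotate link 1 by +61°: θ ← -246° +61° = -185°
crank pin P = (r cos θ, r sin θ) = (-46.821151, 4.096320)
h = r sin θ − e = 4.096320 − 5 = -0.903680
x = r cos θ + √(L² − h²) = -46.821151 + 274.998515 = 228.177364

228.1774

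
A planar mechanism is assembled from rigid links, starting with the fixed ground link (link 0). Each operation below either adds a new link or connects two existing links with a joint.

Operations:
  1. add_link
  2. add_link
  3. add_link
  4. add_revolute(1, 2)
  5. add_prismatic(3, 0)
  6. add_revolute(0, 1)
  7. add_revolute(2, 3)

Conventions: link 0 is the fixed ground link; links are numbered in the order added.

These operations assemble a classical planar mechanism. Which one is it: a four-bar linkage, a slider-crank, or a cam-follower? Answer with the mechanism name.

links: 4 (incl. ground); joints: 3 revolute, 1 prismatic, 0 higher (cam) pair, forming one closed loop
4 links, 3 revolutes + 1 prismatic in one loop → slider-crank

slider-crank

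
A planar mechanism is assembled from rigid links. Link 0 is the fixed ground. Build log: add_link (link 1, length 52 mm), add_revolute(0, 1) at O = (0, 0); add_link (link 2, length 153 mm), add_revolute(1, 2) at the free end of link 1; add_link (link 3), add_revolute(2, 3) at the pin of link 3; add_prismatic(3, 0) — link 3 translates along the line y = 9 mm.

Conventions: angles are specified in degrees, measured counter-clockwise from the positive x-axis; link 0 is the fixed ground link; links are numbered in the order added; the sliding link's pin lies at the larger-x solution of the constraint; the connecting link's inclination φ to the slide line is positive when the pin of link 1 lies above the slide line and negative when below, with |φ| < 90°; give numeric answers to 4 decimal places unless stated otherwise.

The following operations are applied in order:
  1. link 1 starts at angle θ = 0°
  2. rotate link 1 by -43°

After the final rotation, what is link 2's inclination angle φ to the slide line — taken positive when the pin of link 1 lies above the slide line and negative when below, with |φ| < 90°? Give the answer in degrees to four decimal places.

geometry: r = 52 mm, L = 153 mm, e = 9 mm; θ starts at 0°
rotate link 1 by -43°: θ ← 0° -43° = -43°
h = r sin θ − e = -35.463915 − 9 = -44.463915
sin φ = h / L = -44.463915 / 153 = -0.29061382
φ = arcsin(-0.29061382) = -16.894708°

-16.8947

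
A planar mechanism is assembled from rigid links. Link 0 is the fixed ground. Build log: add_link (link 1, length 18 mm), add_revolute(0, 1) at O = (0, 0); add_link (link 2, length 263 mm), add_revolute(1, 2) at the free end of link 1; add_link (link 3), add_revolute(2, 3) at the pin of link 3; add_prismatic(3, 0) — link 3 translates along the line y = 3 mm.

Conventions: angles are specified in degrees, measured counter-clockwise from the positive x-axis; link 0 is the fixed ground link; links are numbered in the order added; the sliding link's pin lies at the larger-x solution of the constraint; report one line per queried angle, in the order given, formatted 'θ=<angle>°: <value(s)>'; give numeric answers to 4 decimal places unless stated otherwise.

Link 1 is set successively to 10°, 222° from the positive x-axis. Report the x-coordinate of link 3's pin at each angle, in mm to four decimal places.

geometry: r = 18 mm, L = 263 mm, e = 3 mm
θ=10°: crank pin P = (r cos θ, r sin θ) = (17.726540, 3.125667)
θ=10°: h = r sin θ − e = 3.125667 − 3 = 0.125667
θ=10°: x = r cos θ + √(L² − h²) = 17.726540 + 262.999970 = 280.726510
θ=222°: crank pin P = (r cos θ, r sin θ) = (-13.376607, -12.044351)
θ=222°: h = r sin θ − e = -12.044351 − 3 = -15.044351
θ=222°: x = r cos θ + √(L² − h²) = -13.376607 + 262.569358 = 249.192751

θ=10°: 280.7265
θ=222°: 249.1928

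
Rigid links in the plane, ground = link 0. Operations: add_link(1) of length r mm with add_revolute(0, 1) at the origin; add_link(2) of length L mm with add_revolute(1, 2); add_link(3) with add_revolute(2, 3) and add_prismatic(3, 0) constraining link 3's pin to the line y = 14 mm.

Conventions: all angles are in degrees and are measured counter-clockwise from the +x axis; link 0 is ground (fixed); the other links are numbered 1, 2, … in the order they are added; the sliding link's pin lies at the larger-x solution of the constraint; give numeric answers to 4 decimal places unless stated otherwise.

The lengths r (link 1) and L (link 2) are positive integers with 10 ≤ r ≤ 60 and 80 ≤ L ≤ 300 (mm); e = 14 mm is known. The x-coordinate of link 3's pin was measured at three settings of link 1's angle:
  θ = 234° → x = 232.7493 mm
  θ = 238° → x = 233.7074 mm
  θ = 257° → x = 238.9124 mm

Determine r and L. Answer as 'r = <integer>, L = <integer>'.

constraint per measurement: (x − r cos θ)² + (r sin θ − e)² = L²
subtracting the θ₁ and θ₂ equations cancels the r² and L² terms:
r = (x₁² − x₂²) / (2[(x₁cos θ₁ + e sin θ₁) − (x₂cos θ₂ + e sin θ₂)]) = 18.0002 → r = 18
L² = (x₁ − r cos θ₁)² + (r sin θ₁ − e)² = 60025.0190 → L = 245.0000 → L = 245
check at θ₃=257°: x = 238.9124 (printed 238.9124) ✓

r = 18, L = 245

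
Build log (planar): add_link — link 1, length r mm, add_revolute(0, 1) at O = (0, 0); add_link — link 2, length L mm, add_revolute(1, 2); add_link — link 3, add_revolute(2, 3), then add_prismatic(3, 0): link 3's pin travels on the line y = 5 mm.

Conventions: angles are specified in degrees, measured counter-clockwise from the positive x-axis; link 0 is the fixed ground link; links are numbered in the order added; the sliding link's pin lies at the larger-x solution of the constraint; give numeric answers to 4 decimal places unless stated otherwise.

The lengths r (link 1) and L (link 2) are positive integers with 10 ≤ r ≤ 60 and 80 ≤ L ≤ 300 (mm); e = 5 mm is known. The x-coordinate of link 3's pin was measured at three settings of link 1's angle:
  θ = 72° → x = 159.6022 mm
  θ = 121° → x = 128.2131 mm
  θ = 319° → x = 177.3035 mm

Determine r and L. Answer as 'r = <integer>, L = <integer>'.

constraint per measurement: (x − r cos θ)² + (r sin θ − e)² = L²
subtracting the θ₁ and θ₂ equations cancels the r² and L² terms:
r = (x₁² − x₂²) / (2[(x₁cos θ₁ + e sin θ₁) − (x₂cos θ₂ + e sin θ₂)]) = 39.0000 → r = 39
L² = (x₁ − r cos θ₁)² + (r sin θ₁ − e)² = 22801.0064 → L = 151.0000 → L = 151
check at θ₃=319°: x = 177.3035 (printed 177.3035) ✓

r = 39, L = 151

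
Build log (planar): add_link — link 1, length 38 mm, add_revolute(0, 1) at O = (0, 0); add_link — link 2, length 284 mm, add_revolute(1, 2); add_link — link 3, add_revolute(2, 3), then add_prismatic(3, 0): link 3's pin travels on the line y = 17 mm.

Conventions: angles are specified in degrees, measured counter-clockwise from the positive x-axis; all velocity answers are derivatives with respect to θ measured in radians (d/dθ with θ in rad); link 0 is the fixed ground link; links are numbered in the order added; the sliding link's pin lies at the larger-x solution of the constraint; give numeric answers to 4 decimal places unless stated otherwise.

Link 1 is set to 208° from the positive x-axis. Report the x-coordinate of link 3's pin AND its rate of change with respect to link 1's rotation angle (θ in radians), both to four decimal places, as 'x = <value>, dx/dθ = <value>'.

geometry: r = 38 mm, L = 284 mm, e = 17 mm
crank pin P = (r cos θ, r sin θ) = (-33.552009, -17.839919)
h = r sin θ − e = -17.839919 − 17 = -34.839919
x = r cos θ + √(L² − h²) = -33.552009 + 281.854892 = 248.302883
dx/dθ = −r sin θ − h·r cos θ/√(L² − h²) (θ in radians; h = -34.839919) = 13.692575

x = 248.3029, dx/dθ = 13.6926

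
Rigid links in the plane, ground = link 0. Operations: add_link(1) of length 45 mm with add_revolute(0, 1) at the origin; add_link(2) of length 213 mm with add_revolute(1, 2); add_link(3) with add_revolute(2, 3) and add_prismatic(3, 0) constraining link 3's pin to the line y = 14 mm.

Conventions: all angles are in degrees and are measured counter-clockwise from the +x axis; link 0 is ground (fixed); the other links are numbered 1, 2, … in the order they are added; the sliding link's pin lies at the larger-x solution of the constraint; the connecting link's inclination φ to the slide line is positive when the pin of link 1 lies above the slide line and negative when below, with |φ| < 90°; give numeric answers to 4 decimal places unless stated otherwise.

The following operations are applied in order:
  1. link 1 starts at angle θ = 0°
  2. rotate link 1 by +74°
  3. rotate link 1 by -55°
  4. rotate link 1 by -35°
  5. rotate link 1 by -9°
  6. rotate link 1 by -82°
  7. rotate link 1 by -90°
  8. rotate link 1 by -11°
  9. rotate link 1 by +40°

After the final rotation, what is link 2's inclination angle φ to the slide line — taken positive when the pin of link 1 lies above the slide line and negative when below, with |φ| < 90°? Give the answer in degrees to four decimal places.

geometry: r = 45 mm, L = 213 mm, e = 14 mm; θ starts at 0°
rotate link 1 by +74°: θ ← 0° +74° = 74°
rotate link 1 by -55°: θ ← 74° -55° = 19°
rotate link 1 by -35°: θ ← 19° -35° = -16°
rotate link 1 by -9°: θ ← -16° -9° = -25°
rotate link 1 by -82°: θ ← -25° -82° = -107°
rotate link 1 by -90°: θ ← -107° -90° = -197°
rotate link 1 by -11°: θ ← -197° -11° = -208°
rotate link 1 by +40°: θ ← -208° +40° = -168°
h = r sin θ − e = -9.356026 − 14 = -23.356026
sin φ = h / L = -23.356026 / 213 = -0.10965270
φ = arcsin(-0.10965270) = -6.295296°

-6.2953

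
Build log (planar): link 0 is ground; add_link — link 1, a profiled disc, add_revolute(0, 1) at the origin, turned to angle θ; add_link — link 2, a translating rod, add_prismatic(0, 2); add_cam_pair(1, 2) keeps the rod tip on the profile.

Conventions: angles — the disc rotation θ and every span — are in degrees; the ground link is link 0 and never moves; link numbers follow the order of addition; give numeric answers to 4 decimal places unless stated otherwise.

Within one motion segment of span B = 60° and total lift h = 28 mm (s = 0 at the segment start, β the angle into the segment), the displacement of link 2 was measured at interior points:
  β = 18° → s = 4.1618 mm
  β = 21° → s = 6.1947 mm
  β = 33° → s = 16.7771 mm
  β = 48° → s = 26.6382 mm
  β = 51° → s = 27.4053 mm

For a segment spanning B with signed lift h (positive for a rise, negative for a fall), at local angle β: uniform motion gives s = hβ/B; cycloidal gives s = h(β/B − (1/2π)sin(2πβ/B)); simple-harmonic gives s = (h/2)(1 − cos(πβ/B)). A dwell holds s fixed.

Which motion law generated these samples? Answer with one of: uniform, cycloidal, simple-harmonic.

candidates at β/B = r: uniform s = h·r (linear in β); cycloidal s = h·(r − sin(2πr)/(2π)); simple-harmonic s = (h/2)(1 − cos(πr))
β=18°: printed 4.1618 | uniform 8.4000, cycloidal 4.1618, simple-harmonic 5.7710
β=21°: printed 6.1947 | uniform 9.8000, cycloidal 6.1947, simple-harmonic 7.6441
β=33°: printed 16.7771 | uniform 15.4000, cycloidal 16.7771, simple-harmonic 16.1901
β=48°: printed 26.6382 | uniform 22.4000, cycloidal 26.6382, simple-harmonic 25.3262
β=51°: printed 27.4053 | uniform 23.8000, cycloidal 27.4053, simple-harmonic 26.4741
only one law matches every sample → cycloidal

cycloidal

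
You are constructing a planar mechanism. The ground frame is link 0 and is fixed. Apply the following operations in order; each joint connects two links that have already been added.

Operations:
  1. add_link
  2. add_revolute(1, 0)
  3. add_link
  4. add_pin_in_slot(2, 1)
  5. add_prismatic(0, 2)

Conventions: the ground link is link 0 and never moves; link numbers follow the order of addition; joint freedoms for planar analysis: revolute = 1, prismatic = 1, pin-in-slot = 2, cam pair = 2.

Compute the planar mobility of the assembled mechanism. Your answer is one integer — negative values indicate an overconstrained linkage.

(L,J1,J2)=(1,0,0); link0 fixed
link1: (2,0,0)
R 1-0 [J1]: (2,1,0)
link2: (3,1,0)
PS 2-1 [J2]: (3,1,1)
P 0-2 [J1]: (3,2,1)
Grübler: 3·2 − 2·2 − 1 = 1

M = 1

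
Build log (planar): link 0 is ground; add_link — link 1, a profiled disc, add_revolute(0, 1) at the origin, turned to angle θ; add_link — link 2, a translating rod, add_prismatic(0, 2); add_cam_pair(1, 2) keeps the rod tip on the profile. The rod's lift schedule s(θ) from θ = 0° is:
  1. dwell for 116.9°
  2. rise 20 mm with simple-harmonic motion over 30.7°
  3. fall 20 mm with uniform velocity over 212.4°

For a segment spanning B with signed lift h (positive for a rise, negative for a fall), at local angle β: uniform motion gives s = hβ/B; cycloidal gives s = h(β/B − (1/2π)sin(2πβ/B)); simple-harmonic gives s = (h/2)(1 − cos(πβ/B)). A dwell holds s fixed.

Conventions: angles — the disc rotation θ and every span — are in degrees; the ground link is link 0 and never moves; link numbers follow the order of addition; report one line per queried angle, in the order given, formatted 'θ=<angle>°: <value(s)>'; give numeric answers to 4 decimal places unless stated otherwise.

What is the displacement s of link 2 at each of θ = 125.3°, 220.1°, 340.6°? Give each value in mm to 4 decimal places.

seg 1 [0°–116.9°] dwell: s stays 0.0000
seg 2 [116.9°–147.6°] simple-harmonic, h=20: θ=125.3° here. β=8.4, B=30.7. 20/2·(1 − cos(π·0.2736)) = 3.4725 → s = 3.4725
seg 2 [116.9°–147.6°] simple-harmonic, h=20: full span → s += 20 → s = 20.0000
seg 3 [147.6°–360°] uniform, h=-20: θ=220.1° here. β=72.5, B=212.4. -20·72.5/212.4 = -6.8267 → s = 13.1733
seg 3 [147.6°–360°] uniform, h=-20: θ=340.6° here. β=193, B=212.4. -20·193/212.4 = -18.1733 → s = 1.8267

θ=125.3°: 3.4725
θ=220.1°: 13.1733
θ=340.6°: 1.8267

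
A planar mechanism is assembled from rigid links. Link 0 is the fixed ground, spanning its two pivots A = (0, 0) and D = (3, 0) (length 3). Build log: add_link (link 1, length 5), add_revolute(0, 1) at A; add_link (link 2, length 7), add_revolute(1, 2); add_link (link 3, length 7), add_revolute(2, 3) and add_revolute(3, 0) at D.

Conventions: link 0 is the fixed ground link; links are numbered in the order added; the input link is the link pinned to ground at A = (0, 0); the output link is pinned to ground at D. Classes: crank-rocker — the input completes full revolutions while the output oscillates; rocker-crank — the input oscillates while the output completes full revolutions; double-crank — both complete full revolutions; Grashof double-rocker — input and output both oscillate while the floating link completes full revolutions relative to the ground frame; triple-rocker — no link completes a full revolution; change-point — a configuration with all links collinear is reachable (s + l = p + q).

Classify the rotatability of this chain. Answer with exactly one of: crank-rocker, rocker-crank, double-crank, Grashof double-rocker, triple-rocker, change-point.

lengths: ground=3, input=5, coupler=7, output=7
sorted: s=3 (shortest), l=7 (longest), p+q=12
s + l = 10 vs p + q = 12
s + l < p + q (Grashof) with shortest = ground link → double-crank

double-crank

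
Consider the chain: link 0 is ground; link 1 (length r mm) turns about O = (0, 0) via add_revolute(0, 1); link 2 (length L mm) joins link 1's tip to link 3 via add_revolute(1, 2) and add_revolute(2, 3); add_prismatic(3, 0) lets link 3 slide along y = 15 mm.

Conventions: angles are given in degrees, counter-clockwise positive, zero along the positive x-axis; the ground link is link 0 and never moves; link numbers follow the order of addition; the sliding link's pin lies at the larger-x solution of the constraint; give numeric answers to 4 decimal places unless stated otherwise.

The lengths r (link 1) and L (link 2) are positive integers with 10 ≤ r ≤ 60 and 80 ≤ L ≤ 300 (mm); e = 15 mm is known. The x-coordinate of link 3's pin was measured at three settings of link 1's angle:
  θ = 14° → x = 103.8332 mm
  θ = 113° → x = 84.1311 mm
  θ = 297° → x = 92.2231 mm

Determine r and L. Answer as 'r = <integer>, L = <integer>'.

constraint per measurement: (x − r cos θ)² + (r sin θ − e)² = L²
subtracting the θ₁ and θ₂ equations cancels the r² and L² terms:
r = (x₁² − x₂²) / (2[(x₁cos θ₁ + e sin θ₁) − (x₂cos θ₂ + e sin θ₂)]) = 15.0000 → r = 15
L² = (x₁ − r cos θ₁)² + (r sin θ₁ − e)² = 8100.0013 → L = 90.0000 → L = 90
check at θ₃=297°: x = 92.2231 (printed 92.2231) ✓

r = 15, L = 90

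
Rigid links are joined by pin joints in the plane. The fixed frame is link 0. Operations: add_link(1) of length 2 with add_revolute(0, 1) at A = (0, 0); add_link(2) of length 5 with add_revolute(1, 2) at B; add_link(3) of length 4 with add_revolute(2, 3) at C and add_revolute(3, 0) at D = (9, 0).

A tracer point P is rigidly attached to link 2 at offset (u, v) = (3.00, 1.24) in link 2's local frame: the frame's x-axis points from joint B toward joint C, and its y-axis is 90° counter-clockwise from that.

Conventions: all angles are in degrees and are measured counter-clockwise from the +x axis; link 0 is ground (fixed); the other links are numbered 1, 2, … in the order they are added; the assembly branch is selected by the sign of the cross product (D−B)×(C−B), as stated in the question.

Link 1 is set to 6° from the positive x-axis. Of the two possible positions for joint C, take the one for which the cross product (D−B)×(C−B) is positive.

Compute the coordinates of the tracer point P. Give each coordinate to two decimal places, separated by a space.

A=(0,0), D=(9.00,0)
B = A + 2.00·(cos6°, sin6°) = (1.9890, 0.2091)
|BD| = 7.0141
circle(B,5.00) ∩ circle(D,4.00): a=4.1486, h=2.7909
  candidates: C₊=(6.2190,2.8751) cross=19.576; C₋=(6.0526,-2.7042) cross=-19.576
  branch + wants cross > 0 → take C=(6.2190,2.8751) (cross=19.576)
ex = (C−B)/|BC| = (0.8460,0.5332); ey = (-0.5332,0.8460)
P = B + 3.00·ex + 1.24·ey = (3.8658,2.8577)

3.87 2.86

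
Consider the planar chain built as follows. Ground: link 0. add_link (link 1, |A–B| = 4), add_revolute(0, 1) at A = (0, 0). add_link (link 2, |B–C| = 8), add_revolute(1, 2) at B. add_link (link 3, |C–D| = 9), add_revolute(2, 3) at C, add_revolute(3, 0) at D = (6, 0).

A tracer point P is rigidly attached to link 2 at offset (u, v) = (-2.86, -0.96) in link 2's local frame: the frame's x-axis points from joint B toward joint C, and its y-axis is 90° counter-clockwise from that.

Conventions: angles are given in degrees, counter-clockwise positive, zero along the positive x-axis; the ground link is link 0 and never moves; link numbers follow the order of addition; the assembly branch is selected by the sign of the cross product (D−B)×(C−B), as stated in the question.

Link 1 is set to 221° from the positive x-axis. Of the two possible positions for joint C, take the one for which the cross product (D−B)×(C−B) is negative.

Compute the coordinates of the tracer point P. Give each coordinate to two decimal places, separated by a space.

A=(0,0), D=(6.00,0)
B = A + 4.00·(cos221°, sin221°) = (-3.0188, -2.6242)
|BD| = 9.3929
circle(B,8.00) ∩ circle(D,9.00): a=3.7915, h=7.0445
  candidates: C₊=(-1.3465,5.1990) cross=66.168; C₋=(2.5898,-8.3289) cross=-66.168
  branch - wants cross < 0 → take C=(2.5898,-8.3289) (cross=-66.168)
ex = (C−B)/|BC| = (0.7011,-0.7131); ey = (0.7131,0.7011)
P = B + -2.86·ex + -0.96·ey = (-5.7085,-1.2579)

-5.71 -1.26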